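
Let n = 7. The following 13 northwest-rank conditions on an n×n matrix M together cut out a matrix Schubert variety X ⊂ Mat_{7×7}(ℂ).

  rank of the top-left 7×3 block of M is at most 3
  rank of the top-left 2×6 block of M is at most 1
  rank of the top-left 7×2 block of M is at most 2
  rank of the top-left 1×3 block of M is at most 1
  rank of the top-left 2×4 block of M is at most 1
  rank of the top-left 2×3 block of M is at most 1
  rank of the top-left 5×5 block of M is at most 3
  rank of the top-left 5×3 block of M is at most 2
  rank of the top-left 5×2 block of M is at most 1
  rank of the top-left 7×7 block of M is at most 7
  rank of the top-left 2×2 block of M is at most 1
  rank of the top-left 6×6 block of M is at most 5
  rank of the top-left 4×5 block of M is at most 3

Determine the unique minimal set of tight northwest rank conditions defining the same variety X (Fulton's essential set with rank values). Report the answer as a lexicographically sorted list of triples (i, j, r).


Rank table r_w(7×7) implied by the 13 constraints:

  row 1: 1, 1, 1, 1, 1, 1, 1
  row 2: 1, 1, 1, 1, 1, 1, 2
  row 3: 1, 1, 2, 2, 2, 2, 3
  row 4: 1, 1, 2, 3, 3, 3, 4
  row 5: 1, 1, 2, 3, 3, 4, 5
  row 6: 1, 2, 3, 4, 4, 5, 6
  row 7: 1, 2, 3, 4, 5, 6, 7

so w = (1, 7, 3, 4, 6, 2, 5).

ℓ(w)=9; the 3 essential cells (i,j,r):

[(2, 6, 1), (5, 2, 1), (5, 5, 3)]


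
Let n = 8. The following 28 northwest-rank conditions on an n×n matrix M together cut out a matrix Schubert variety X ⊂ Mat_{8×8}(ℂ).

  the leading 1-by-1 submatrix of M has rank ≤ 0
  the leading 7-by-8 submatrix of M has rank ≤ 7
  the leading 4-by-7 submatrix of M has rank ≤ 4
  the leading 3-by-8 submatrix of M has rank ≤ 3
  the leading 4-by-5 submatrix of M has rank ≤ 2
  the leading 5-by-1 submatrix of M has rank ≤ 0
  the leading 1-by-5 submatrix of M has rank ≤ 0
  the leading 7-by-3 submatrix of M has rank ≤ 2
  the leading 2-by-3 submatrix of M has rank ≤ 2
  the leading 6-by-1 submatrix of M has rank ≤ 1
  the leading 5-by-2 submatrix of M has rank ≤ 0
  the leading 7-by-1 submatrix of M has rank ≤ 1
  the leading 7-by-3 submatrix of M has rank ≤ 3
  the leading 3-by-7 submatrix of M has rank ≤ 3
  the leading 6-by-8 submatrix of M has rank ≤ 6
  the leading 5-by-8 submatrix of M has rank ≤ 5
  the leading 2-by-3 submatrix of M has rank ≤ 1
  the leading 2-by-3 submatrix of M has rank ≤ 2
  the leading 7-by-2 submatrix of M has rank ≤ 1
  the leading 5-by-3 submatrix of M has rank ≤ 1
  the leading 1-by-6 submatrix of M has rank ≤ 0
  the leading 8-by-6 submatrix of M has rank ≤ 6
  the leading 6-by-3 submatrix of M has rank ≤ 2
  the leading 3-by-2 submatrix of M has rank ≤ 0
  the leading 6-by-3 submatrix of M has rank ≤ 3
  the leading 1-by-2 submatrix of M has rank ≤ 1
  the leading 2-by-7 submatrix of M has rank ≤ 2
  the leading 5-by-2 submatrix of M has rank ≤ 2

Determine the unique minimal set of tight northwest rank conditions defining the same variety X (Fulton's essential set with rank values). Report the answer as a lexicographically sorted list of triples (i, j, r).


Recovering R(i,j) via the rank-extension bound from the 28 conditions:

  row 1: 0, 0, 0, 0, 0, 0, 1, 1
  row 2: 0, 0, 1, 1, 1, 1, 2, 2
  row 3: 0, 0, 1, 2, 2, 2, 3, 3
  row 4: 0, 0, 1, 2, 2, 3, 4, 4
  row 5: 0, 0, 1, 2, 3, 4, 5, 5
  row 6: 1, 1, 2, 3, 4, 5, 6, 6
  row 7: 1, 1, 2, 3, 4, 5, 6, 7
  row 8: 1, 2, 3, 4, 5, 6, 7, 8

giving w = (7, 3, 4, 6, 5, 1, 8, 2) via Δ²R.

Rothe diagram D(w) (16 cells), 4 SE-corners (essential conditions):

[(1, 6, 0), (4, 5, 2), (5, 2, 0), (7, 2, 1)]


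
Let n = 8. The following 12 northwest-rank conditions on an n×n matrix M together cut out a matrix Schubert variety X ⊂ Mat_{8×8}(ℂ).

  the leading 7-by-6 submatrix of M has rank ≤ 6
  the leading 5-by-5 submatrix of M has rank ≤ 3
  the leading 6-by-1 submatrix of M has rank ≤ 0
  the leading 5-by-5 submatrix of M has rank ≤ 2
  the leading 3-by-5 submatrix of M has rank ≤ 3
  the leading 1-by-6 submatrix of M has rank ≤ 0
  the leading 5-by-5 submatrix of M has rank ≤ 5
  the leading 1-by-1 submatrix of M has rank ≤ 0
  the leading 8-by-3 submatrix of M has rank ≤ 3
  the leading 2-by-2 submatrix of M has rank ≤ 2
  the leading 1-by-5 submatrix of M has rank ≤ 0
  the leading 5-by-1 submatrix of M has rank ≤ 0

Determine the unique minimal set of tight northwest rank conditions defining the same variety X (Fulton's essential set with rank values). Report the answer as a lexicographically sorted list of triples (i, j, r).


Recovering R(i,j) via the rank-extension bound from the 12 conditions:

  R[1]: 0, 0, 0, 0, 0, 0, 1, 1
  R[2]: 0, 1, 1, 1, 1, 1, 2, 2
  R[3]: 0, 1, 2, 2, 2, 2, 3, 3
  R[4]: 0, 1, 2, 2, 2, 3, 4, 4
  R[5]: 0, 1, 2, 2, 2, 3, 4, 5
  R[6]: 0, 1, 2, 3, 3, 4, 5, 6
  R[7]: 1, 2, 3, 4, 4, 5, 6, 7
  R[8]: 1, 2, 3, 4, 5, 6, 7, 8

second differences of R give the permutation w = (7, 2, 3, 6, 8, 4, 1, 5).

ℓ(w)=15; the 3 essential cells (i,j,r):

[(1, 6, 0), (5, 5, 2), (6, 1, 0)]


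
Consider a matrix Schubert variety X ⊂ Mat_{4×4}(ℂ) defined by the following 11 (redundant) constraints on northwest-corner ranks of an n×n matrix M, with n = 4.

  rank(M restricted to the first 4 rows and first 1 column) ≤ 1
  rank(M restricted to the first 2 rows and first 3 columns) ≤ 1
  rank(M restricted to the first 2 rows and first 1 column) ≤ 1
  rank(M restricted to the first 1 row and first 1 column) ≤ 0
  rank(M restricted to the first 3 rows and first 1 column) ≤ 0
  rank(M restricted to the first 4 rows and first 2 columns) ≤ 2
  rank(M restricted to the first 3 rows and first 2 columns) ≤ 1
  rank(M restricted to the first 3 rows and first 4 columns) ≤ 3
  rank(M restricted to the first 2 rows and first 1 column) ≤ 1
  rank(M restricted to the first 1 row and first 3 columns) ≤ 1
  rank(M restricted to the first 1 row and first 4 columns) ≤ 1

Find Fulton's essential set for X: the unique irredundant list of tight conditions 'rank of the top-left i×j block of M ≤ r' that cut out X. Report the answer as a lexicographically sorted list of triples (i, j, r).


Propagating the 11 rank bounds to every northwest block:

  0 | 1 | 1 | 1
  0 | 1 | 1 | 2
  0 | 1 | 2 | 3
  1 | 2 | 3 | 4

giving w = (2, 4, 3, 1) via Δ²R.

Rothe diagram D(w) (4 cells), 2 SE-corners (essential conditions):

[(2, 3, 1), (3, 1, 0)]


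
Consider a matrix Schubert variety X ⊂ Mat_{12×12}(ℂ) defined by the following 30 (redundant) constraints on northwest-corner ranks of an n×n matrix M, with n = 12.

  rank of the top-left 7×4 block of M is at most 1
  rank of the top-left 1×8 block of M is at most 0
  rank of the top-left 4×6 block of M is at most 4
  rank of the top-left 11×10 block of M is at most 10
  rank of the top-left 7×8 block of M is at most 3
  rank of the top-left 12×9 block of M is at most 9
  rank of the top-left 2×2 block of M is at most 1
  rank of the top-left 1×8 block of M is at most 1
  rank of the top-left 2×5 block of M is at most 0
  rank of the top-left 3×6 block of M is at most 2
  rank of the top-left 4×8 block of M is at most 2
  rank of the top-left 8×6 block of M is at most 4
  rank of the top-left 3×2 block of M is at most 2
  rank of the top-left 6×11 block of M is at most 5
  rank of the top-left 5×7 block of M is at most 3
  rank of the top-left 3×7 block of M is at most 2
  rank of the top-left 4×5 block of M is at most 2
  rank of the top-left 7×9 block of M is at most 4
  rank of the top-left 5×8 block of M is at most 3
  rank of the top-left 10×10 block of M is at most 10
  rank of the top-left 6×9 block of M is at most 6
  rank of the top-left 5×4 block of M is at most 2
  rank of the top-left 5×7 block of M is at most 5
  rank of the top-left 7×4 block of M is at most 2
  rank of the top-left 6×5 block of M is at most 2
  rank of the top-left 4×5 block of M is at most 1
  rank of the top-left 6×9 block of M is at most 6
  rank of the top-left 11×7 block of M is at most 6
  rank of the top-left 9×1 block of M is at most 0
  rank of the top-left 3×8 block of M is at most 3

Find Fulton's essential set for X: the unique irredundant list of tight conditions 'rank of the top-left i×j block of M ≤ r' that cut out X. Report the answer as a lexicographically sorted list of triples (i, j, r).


The tightest implied rank at each (i,j), from the 30 conditions:

  i=1: 0  0  0  0  0  0  0  0  1  1  1  1
  i=2: 0  0  0  0  0  1  1  1  2  2  2  2
  i=3: 0  1  1  1  1  2  2  2  3  3  3  3
  i=4: 0  1  1  1  1  2  2  2  3  4  4  4
  i=5: 0  1  1  1  2  3  3  3  4  5  5  5
  i=6: 0  1  1  1  2  3  3  3  4  5  5  6
  i=7: 0  1  1  1  2  3  3  3  4  5  6  7
  i=8: 0  1  2  2  3  4  4  4  5  6  7  8
  i=9: 0  1  2  3  4  5  5  5  6  7  8  9
  i=10: 1  2  3  4  5  6  6  6  7  8  9  10
  i=11: 1  2  3  4  5  6  6  7  8  9  10  11
  i=12: 1  2  3  4  5  6  7  8  9  10  11  12

second differences of R give the permutation w = (9, 6, 2, 10, 5, 12, 11, 3, 4, 1, 8, 7).

ℓ(w)=37; the 9 essential cells (i,j,r):

[(1, 8, 0), (2, 5, 0), (4, 5, 1), (4, 8, 2), (6, 11, 5), (7, 4, 1), (7, 8, 3), (9, 1, 0), (11, 7, 6)]


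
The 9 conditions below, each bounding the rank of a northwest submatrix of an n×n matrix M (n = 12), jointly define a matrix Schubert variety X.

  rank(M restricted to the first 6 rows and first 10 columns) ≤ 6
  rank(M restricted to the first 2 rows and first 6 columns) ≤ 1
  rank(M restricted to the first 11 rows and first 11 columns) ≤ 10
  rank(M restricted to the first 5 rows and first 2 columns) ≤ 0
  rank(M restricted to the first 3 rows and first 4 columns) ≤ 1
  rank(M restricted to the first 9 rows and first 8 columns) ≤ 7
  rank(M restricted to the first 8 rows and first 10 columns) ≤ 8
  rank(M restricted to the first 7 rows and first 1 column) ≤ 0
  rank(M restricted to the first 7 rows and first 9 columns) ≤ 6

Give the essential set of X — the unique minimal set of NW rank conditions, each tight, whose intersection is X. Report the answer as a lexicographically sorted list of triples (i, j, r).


Recovering R(i,j) via the rank-extension bound from the 9 conditions:

  0, 0, 1, 1, 1, 1, 1, 1, 1, 1, 1, 1
  0, 0, 1, 1, 1, 1, 2, 2, 2, 2, 2, 2
  0, 0, 1, 1, 2, 2, 3, 3, 3, 3, 3, 3
  0, 0, 1, 2, 3, 3, 4, 4, 4, 4, 4, 4
  0, 0, 1, 2, 3, 4, 5, 5, 5, 5, 5, 5
  0, 1, 2, 3, 4, 5, 6, 6, 6, 6, 6, 6
  0, 1, 2, 3, 4, 5, 6, 6, 6, 7, 7, 7
  1, 2, 3, 4, 5, 6, 7, 7, 7, 8, 8, 8
  1, 2, 3, 4, 5, 6, 7, 7, 8, 9, 9, 9
  1, 2, 3, 4, 5, 6, 7, 8, 9, 10, 10, 10
  1, 2, 3, 4, 5, 6, 7, 8, 9, 10, 10, 11
  1, 2, 3, 4, 5, 6, 7, 8, 9, 10, 11, 12

reading off 1-entries of Δ²R: w = (3, 7, 5, 4, 6, 2, 10, 1, 9, 8, 12, 11).

7 SE-corners of the 20-cell Rothe diagram give Ess(w):

[(2, 6, 1), (3, 4, 1), (5, 2, 0), (7, 1, 0), (7, 9, 6), (9, 8, 7), (11, 11, 10)]


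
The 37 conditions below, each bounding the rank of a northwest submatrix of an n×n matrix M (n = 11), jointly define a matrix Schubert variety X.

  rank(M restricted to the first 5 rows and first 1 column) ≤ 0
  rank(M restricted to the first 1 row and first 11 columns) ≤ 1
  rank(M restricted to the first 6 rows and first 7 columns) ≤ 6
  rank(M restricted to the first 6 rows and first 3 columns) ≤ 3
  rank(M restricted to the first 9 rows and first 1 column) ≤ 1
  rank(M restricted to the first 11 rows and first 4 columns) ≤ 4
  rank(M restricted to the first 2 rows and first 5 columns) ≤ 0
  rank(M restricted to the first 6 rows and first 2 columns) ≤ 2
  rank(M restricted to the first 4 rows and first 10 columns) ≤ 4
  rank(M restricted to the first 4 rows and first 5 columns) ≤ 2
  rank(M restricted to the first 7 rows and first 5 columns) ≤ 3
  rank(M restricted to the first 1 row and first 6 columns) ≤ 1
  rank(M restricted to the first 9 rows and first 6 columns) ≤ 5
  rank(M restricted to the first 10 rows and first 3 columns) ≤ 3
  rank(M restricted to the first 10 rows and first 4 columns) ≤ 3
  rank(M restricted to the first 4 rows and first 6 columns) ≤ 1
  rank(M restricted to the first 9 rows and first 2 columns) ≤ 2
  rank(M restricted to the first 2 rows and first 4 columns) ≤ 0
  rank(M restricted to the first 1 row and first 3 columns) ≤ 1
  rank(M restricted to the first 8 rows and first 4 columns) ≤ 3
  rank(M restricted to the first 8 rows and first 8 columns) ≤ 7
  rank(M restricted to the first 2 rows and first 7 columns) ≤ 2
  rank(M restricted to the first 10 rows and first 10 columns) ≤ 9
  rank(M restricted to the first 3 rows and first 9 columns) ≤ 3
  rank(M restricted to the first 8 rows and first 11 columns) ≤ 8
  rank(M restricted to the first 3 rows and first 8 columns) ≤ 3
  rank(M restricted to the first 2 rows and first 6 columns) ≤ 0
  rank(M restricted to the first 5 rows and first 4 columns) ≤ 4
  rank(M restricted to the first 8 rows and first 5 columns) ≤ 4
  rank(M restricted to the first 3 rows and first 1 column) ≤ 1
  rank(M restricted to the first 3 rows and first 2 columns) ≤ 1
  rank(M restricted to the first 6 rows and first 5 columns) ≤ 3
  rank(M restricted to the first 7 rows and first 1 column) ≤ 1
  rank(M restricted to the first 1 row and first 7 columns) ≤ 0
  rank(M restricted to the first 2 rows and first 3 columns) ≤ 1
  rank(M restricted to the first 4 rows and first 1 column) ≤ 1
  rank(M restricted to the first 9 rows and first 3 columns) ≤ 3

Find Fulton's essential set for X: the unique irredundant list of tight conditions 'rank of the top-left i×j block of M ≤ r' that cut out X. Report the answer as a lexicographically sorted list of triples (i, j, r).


The tightest implied rank at each (i,j), from the 37 conditions:

  i=1: 0 | 0 | 0 | 0 | 0 | 0 | 0 | 1 | 1 | 1 | 1
  i=2: 0 | 0 | 0 | 0 | 0 | 0 | 1 | 2 | 2 | 2 | 2
  i=3: 0 | 1 | 1 | 1 | 1 | 1 | 2 | 3 | 3 | 3 | 3
  i=4: 0 | 1 | 1 | 1 | 1 | 1 | 2 | 3 | 4 | 4 | 4
  i=5: 0 | 1 | 2 | 2 | 2 | 2 | 3 | 4 | 5 | 5 | 5
  i=6: 1 | 2 | 3 | 3 | 3 | 3 | 4 | 5 | 6 | 6 | 6
  i=7: 1 | 2 | 3 | 3 | 3 | 4 | 5 | 6 | 7 | 7 | 7
  i=8: 1 | 2 | 3 | 3 | 4 | 5 | 6 | 7 | 8 | 8 | 8
  i=9: 1 | 2 | 3 | 3 | 4 | 5 | 6 | 7 | 8 | 9 | 9
  i=10: 1 | 2 | 3 | 3 | 4 | 5 | 6 | 7 | 8 | 9 | 10
  i=11: 1 | 2 | 3 | 4 | 5 | 6 | 7 | 8 | 9 | 10 | 11

second differences of R give the permutation w = (8, 7, 2, 9, 3, 1, 6, 5, 10, 11, 4).

|D(w)|=25, |Ess(w)|=6:

[(1, 7, 0), (2, 6, 0), (4, 6, 1), (5, 1, 0), (7, 5, 3), (10, 4, 3)]


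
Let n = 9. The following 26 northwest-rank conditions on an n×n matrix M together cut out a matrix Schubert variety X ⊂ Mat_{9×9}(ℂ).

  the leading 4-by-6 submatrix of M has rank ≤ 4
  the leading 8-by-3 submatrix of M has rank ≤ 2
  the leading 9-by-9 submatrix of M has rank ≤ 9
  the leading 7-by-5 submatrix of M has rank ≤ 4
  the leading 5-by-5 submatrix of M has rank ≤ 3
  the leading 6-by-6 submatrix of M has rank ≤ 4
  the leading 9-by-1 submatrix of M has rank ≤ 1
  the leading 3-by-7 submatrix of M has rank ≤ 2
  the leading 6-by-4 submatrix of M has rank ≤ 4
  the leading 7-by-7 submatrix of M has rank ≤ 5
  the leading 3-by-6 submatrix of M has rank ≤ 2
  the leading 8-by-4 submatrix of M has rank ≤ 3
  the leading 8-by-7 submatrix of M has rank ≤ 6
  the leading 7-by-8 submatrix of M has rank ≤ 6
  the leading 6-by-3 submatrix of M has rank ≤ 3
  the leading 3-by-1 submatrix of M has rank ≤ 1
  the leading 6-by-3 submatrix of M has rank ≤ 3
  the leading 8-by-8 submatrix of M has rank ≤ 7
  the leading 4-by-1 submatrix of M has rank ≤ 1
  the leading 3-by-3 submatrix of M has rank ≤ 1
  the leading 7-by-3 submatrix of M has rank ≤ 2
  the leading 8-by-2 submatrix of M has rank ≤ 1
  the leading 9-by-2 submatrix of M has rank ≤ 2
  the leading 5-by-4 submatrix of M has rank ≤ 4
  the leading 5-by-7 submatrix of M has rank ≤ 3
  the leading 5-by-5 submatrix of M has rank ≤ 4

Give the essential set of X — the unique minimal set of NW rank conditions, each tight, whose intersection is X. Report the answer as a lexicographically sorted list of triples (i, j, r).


Reconstructing r_w from the 26 given conditions:

  1  1  1  1  1  1  1  1  1
  1  1  1  2  2  2  2  2  2
  1  1  1  2  2  2  2  3  3
  1  1  2  3  3  3  3  4  4
  1  1  2  3  3  3  3  4  5
  1  1  2  3  4  4  4  5  6
  1  1  2  3  4  5  5  6  7
  1  1  2  3  4  5  6  7  8
  1  2  3  4  5  6  7  8  9

so w = (1, 4, 8, 3, 9, 5, 6, 7, 2).

|D(w)|=15, |Ess(w)|=4:

[(3, 3, 1), (3, 7, 2), (5, 7, 3), (8, 2, 1)]


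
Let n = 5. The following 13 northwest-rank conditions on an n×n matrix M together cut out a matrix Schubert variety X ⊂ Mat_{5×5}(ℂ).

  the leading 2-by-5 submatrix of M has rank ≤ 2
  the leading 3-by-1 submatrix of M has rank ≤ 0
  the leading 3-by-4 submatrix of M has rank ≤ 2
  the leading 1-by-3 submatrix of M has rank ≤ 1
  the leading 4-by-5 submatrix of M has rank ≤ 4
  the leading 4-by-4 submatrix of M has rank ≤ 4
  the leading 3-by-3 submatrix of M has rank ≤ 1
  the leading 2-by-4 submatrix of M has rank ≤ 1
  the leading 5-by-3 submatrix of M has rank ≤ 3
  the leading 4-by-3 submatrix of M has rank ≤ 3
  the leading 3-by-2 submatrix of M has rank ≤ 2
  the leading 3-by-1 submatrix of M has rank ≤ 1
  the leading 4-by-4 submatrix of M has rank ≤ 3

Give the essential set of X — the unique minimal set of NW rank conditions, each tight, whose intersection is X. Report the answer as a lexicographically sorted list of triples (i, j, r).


Reconstructing r_w from the 13 given conditions:

  i=1: 0 1 1 1 1
  i=2: 0 1 1 1 2
  i=3: 0 1 1 2 3
  i=4: 1 2 2 3 4
  i=5: 1 2 3 4 5

hence w(1..5) = (2, 5, 4, 1, 3).

ℓ(w)=6; the 3 essential cells (i,j,r):

[(2, 4, 1), (3, 1, 0), (3, 3, 1)]


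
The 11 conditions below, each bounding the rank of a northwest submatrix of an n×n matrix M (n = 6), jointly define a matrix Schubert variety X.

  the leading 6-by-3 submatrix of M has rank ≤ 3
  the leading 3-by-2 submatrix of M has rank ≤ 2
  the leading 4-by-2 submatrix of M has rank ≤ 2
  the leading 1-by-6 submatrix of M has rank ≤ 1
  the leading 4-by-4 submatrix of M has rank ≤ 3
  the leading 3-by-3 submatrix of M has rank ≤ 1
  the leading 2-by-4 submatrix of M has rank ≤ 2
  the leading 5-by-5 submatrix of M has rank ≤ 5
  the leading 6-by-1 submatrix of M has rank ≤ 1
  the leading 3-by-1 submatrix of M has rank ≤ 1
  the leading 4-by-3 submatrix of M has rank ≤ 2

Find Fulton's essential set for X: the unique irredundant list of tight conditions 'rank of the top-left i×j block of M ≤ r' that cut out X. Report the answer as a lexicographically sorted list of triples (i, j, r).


The tightest implied rank at each (i,j), from the 11 conditions:

  i=1: 1  1  1  1  1  1
  i=2: 1  1  1  2  2  2
  i=3: 1  1  1  2  3  3
  i=4: 1  2  2  3  4  4
  i=5: 1  2  3  4  5  5
  i=6: 1  2  3  4  5  6

second differences of R give the permutation w = (1, 4, 5, 2, 3, 6).

Rothe diagram D(w) (4 cells), 1 SE-corner (essential condition):

[(3, 3, 1)]


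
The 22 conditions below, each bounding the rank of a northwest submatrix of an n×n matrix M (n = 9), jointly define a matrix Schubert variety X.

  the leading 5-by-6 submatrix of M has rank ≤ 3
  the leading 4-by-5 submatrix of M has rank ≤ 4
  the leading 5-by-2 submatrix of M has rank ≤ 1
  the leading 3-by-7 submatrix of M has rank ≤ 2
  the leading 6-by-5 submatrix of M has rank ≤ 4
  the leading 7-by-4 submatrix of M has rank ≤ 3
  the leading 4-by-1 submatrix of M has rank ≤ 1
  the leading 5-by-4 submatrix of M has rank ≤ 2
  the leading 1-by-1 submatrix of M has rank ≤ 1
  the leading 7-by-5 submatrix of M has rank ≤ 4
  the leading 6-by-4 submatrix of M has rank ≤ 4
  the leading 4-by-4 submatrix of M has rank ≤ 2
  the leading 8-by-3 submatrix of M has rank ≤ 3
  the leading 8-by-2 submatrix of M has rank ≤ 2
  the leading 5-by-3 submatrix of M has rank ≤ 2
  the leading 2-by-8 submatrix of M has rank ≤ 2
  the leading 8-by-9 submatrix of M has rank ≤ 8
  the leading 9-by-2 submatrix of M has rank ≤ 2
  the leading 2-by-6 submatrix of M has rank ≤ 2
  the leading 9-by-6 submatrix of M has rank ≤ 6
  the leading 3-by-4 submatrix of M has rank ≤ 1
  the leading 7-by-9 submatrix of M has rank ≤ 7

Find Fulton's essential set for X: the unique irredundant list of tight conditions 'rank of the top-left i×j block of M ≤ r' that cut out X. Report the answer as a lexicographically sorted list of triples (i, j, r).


Propagating the 22 rank bounds to every northwest block:

  1 1 1 1 1 1 1 1 1
  1 1 1 1 2 2 2 2 2
  1 1 1 1 2 2 2 3 3
  1 1 2 2 3 3 3 4 4
  1 1 2 2 3 3 4 5 5
  1 2 3 3 4 4 5 6 6
  1 2 3 3 4 5 6 7 7
  1 2 3 4 5 6 7 8 8
  1 2 3 4 5 6 7 8 9

reading off 1-entries of Δ²R: w = (1, 5, 8, 3, 7, 2, 6, 4, 9).

|D(w)|=13, |Ess(w)|=6:

[(3, 4, 1), (3, 7, 2), (5, 2, 1), (5, 4, 2), (5, 6, 3), (7, 4, 3)]


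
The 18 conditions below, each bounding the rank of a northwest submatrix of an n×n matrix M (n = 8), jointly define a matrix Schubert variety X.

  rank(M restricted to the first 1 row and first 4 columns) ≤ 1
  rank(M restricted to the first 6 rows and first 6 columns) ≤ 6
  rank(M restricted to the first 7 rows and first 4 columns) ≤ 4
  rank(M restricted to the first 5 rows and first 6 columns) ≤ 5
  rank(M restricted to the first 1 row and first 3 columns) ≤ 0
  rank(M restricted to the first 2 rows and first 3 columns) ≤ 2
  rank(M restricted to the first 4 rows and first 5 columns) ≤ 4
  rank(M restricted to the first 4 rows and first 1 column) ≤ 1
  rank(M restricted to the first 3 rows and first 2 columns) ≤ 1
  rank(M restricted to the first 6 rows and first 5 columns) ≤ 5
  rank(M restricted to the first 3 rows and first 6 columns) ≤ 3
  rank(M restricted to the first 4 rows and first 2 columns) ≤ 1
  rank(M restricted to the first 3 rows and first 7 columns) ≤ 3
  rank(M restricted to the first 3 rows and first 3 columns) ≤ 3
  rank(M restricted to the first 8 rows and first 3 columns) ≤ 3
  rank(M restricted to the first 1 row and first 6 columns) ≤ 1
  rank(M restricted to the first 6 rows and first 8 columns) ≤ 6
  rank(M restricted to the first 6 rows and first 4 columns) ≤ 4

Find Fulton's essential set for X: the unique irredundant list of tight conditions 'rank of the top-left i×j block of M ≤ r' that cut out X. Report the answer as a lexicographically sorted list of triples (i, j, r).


Reconstructing r_w from the 18 given conditions:

  R[1]: 0 | 0 | 0 | 1 | 1 | 1 | 1 | 1
  R[2]: 1 | 1 | 1 | 2 | 2 | 2 | 2 | 2
  R[3]: 1 | 1 | 2 | 3 | 3 | 3 | 3 | 3
  R[4]: 1 | 1 | 2 | 3 | 4 | 4 | 4 | 4
  R[5]: 1 | 2 | 3 | 4 | 5 | 5 | 5 | 5
  R[6]: 1 | 2 | 3 | 4 | 5 | 6 | 6 | 6
  R[7]: 1 | 2 | 3 | 4 | 5 | 6 | 7 | 7
  R[8]: 1 | 2 | 3 | 4 | 5 | 6 | 7 | 8

second differences of R give the permutation w = (4, 1, 3, 5, 2, 6, 7, 8).

D(w) has 5 cells with 2 SE-corners; essential set:

[(1, 3, 0), (4, 2, 1)]


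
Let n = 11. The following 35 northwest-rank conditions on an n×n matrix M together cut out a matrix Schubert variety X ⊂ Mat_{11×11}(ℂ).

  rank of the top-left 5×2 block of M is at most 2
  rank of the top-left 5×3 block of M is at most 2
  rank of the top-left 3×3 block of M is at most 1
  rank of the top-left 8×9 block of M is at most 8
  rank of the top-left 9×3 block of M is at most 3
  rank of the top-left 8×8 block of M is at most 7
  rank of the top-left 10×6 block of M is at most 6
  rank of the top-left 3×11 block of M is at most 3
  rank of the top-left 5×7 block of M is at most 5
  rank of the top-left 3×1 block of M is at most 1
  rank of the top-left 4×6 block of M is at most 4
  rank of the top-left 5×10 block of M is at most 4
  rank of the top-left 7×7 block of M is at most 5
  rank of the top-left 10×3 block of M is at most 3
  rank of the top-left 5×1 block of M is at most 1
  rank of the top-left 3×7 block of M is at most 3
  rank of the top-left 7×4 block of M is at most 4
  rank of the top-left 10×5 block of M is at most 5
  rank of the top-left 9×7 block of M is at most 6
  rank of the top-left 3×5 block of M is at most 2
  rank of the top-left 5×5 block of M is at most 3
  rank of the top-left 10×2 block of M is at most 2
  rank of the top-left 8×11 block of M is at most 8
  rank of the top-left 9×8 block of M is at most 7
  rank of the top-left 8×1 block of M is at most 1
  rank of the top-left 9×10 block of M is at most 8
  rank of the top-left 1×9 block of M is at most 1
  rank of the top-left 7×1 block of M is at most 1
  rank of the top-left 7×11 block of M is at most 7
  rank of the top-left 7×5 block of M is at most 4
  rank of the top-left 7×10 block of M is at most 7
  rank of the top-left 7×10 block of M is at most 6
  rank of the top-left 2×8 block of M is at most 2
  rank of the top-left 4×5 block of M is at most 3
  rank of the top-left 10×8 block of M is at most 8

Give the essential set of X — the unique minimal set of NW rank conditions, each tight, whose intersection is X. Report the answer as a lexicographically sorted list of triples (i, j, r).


Recovering R(i,j) via the rank-extension bound from the 35 conditions:

  row 1: 1, 1, 1, 1, 1, 1, 1, 1, 1, 1, 1
  row 2: 1, 1, 1, 2, 2, 2, 2, 2, 2, 2, 2
  row 3: 1, 1, 1, 2, 2, 3, 3, 3, 3, 3, 3
  row 4: 1, 2, 2, 3, 3, 4, 4, 4, 4, 4, 4
  row 5: 1, 2, 2, 3, 3, 4, 4, 4, 4, 4, 5
  row 6: 1, 2, 3, 4, 4, 5, 5, 5, 5, 5, 6
  row 7: 1, 2, 3, 4, 4, 5, 5, 6, 6, 6, 7
  row 8: 1, 2, 3, 4, 5, 6, 6, 7, 7, 7, 8
  row 9: 1, 2, 3, 4, 5, 6, 6, 7, 8, 8, 9
  row 10: 1, 2, 3, 4, 5, 6, 7, 8, 9, 9, 10
  row 11: 1, 2, 3, 4, 5, 6, 7, 8, 9, 10, 11

giving w = (1, 4, 6, 2, 11, 3, 8, 5, 9, 7, 10) via Δ²R.

8 SE-corners of the 14-cell Rothe diagram give Ess(w):

[(3, 3, 1), (3, 5, 2), (5, 3, 2), (5, 5, 3), (5, 10, 4), (7, 5, 4), (7, 7, 5), (9, 7, 6)]


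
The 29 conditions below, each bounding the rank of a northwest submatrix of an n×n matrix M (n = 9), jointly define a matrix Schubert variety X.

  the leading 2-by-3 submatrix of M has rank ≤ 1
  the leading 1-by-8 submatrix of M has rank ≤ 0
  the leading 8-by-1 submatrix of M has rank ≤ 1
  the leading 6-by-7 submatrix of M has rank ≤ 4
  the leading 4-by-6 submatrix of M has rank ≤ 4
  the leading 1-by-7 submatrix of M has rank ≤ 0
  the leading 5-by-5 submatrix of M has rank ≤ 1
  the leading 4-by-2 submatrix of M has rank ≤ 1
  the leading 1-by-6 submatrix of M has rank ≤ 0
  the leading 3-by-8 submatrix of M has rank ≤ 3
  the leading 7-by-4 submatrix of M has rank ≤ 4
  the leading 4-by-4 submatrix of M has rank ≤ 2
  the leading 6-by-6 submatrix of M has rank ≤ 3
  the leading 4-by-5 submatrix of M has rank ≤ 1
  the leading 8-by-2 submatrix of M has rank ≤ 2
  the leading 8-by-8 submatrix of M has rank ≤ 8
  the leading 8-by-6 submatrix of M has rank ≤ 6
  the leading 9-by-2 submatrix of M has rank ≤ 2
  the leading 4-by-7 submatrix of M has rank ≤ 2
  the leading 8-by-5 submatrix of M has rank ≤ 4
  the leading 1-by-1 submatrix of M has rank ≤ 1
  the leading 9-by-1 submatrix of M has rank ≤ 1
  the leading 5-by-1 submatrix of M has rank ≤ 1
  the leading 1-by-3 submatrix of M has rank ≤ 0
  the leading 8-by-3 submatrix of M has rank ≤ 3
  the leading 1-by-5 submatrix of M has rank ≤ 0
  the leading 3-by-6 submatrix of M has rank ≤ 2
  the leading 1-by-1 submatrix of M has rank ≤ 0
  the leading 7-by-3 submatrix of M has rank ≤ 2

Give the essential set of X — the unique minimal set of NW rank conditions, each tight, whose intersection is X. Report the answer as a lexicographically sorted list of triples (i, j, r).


Rank table r_w(9×9) implied by the 29 constraints:

  row 1: 0 0 0 0 0 0 0 0 1
  row 2: 1 1 1 1 1 1 1 1 2
  row 3: 1 1 1 1 1 2 2 2 3
  row 4: 1 1 1 1 1 2 2 3 4
  row 5: 1 1 1 1 1 2 3 4 5
  row 6: 1 2 2 2 2 3 4 5 6
  row 7: 1 2 2 3 3 4 5 6 7
  row 8: 1 2 3 4 4 5 6 7 8
  row 9: 1 2 3 4 5 6 7 8 9

giving w = (9, 1, 6, 8, 7, 2, 4, 3, 5) via Δ²R.

Rothe diagram D(w) (22 cells), 4 SE-corners (essential conditions):

[(1, 8, 0), (4, 7, 2), (5, 5, 1), (7, 3, 2)]


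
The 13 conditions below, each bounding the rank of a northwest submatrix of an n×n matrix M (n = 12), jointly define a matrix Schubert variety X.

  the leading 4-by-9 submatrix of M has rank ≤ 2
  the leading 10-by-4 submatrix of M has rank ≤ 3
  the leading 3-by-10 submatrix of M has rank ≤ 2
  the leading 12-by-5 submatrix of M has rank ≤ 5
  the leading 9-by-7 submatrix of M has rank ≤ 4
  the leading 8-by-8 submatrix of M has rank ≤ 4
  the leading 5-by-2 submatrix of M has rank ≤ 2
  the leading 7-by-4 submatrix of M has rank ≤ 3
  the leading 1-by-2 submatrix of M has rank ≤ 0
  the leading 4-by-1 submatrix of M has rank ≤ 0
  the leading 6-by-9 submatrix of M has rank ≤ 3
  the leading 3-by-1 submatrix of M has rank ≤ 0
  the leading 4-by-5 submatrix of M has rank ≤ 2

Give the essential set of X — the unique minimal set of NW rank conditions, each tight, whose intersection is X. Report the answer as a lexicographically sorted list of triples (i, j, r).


The tightest implied rank at each (i,j), from the 13 conditions:

  R[1]: 0  0  1  1  1  1  1  1  1  1  1  1
  R[2]: 0  1  2  2  2  2  2  2  2  2  2  2
  R[3]: 0  1  2  2  2  2  2  2  2  2  3  3
  R[4]: 0  1  2  2  2  2  2  2  2  3  4  4
  R[5]: 1  2  3  3  3  3  3  3  3  4  5  5
  R[6]: 1  2  3  3  3  3  3  3  3  4  5  6
  R[7]: 1  2  3  3  4  4  4  4  4  5  6  7
  R[8]: 1  2  3  3  4  4  4  4  5  6  7  8
  R[9]: 1  2  3  3  4  4  4  5  6  7  8  9
  R[10]: 1  2  3  3  4  5  5  6  7  8  9  10
  R[11]: 1  2  3  4  5  6  6  7  8  9  10  11
  R[12]: 1  2  3  4  5  6  7  8  9  10  11  12

hence w(1..12) = (3, 2, 11, 10, 1, 12, 5, 9, 8, 6, 4, 7).

|D(w)|=33, |Ess(w)|=8:

[(1, 2, 0), (3, 10, 2), (4, 1, 0), (4, 9, 2), (6, 9, 3), (8, 8, 4), (9, 7, 4), (10, 4, 3)]


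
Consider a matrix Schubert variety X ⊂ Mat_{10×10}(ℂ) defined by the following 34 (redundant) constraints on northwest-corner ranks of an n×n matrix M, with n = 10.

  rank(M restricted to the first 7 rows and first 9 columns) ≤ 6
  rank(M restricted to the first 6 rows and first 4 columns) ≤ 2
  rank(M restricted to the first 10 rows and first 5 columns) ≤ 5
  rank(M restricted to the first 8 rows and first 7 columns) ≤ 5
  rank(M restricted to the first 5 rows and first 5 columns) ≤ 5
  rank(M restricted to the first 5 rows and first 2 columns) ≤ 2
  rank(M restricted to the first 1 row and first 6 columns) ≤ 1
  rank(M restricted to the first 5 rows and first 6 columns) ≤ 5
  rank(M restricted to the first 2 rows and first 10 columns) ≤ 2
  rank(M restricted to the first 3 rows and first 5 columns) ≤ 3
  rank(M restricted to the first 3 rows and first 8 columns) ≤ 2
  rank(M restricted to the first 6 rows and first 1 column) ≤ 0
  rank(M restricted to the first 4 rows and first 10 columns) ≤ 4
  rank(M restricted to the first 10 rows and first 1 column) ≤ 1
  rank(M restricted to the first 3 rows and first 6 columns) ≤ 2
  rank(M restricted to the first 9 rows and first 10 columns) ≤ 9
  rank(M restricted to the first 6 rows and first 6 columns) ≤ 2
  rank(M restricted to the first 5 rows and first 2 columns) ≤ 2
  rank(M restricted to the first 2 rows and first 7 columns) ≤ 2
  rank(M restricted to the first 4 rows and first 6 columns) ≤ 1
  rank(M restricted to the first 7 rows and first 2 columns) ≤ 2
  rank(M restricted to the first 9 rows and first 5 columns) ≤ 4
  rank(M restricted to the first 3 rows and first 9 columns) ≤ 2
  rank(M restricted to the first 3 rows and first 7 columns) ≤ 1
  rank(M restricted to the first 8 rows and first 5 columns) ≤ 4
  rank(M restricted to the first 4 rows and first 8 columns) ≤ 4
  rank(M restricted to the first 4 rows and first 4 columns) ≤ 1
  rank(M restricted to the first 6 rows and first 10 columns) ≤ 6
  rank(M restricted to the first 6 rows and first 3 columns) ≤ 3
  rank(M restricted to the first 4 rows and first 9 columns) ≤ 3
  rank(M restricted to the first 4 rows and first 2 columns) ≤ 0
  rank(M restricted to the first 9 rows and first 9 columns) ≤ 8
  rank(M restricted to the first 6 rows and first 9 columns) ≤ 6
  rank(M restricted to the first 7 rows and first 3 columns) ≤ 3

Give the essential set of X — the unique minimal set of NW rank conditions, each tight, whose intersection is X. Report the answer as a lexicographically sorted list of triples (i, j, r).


Reconstructing r_w from the 34 given conditions:

  0 | 0 | 1 | 1 | 1 | 1 | 1 | 1 | 1 | 1
  0 | 0 | 1 | 1 | 1 | 1 | 1 | 2 | 2 | 2
  0 | 0 | 1 | 1 | 1 | 1 | 1 | 2 | 2 | 3
  0 | 0 | 1 | 1 | 1 | 1 | 2 | 3 | 3 | 4
  0 | 1 | 2 | 2 | 2 | 2 | 3 | 4 | 4 | 5
  0 | 1 | 2 | 2 | 2 | 2 | 3 | 4 | 5 | 6
  1 | 2 | 3 | 3 | 3 | 3 | 4 | 5 | 6 | 7
  1 | 2 | 3 | 4 | 4 | 4 | 5 | 6 | 7 | 8
  1 | 2 | 3 | 4 | 4 | 5 | 6 | 7 | 8 | 9
  1 | 2 | 3 | 4 | 5 | 6 | 7 | 8 | 9 | 10

the unique w with this rank table is (3, 8, 10, 7, 2, 9, 1, 4, 6, 5).

7 SE-corners of the 26-cell Rothe diagram give Ess(w):

[(3, 7, 1), (3, 9, 2), (4, 2, 0), (4, 6, 1), (6, 1, 0), (6, 6, 2), (9, 5, 4)]


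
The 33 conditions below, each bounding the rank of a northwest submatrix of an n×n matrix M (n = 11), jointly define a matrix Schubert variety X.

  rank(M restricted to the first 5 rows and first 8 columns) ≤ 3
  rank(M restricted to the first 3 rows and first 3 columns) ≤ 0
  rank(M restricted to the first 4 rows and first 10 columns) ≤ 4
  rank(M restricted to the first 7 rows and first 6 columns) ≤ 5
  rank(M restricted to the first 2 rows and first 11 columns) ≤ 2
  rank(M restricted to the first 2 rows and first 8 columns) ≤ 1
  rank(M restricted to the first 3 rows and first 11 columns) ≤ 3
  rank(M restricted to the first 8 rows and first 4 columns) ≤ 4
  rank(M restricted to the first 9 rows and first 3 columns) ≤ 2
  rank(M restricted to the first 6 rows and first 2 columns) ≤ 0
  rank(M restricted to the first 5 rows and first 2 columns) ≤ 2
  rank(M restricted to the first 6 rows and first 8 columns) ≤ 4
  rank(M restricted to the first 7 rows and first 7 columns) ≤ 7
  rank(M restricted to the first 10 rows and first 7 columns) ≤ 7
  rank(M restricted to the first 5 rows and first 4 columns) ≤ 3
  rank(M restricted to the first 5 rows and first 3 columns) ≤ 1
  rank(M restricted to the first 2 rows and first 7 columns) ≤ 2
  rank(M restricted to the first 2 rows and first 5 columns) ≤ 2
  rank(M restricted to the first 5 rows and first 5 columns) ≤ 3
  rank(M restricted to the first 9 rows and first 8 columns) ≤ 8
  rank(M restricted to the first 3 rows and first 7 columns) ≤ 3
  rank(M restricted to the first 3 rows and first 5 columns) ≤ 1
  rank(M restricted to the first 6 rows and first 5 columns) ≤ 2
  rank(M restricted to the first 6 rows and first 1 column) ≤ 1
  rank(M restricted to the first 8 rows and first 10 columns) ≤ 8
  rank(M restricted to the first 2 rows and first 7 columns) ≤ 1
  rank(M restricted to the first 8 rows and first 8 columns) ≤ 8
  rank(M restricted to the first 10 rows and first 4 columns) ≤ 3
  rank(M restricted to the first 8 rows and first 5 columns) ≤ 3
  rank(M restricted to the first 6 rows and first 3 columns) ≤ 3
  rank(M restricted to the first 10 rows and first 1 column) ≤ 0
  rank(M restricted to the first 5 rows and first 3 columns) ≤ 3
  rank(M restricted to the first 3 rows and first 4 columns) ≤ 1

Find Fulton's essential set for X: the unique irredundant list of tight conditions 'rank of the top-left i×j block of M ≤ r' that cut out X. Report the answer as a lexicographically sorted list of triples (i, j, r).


Computing R[i][j] = min implied NW-rank bound (n=11, 33 conditions):

  R[1]: 0 0 0 1 1 1 1 1 1 1 1
  R[2]: 0 0 0 1 1 1 1 1 2 2 2
  R[3]: 0 0 0 1 1 2 2 2 3 3 3
  R[4]: 0 0 1 2 2 3 3 3 4 4 4
  R[5]: 0 0 1 2 2 3 3 3 4 5 5
  R[6]: 0 0 1 2 2 3 4 4 5 6 6
  R[7]: 0 1 2 3 3 4 5 5 6 7 7
  R[8]: 0 1 2 3 3 4 5 6 7 8 8
  R[9]: 0 1 2 3 4 5 6 7 8 9 9
  R[10]: 0 1 2 3 4 5 6 7 8 9 10
  R[11]: 1 2 3 4 5 6 7 8 9 10 11

second differences of R give the permutation w = (4, 9, 6, 3, 10, 7, 2, 8, 5, 11, 1).

ℓ(w)=29; the 8 essential cells (i,j,r):

[(2, 8, 1), (3, 3, 0), (3, 5, 1), (5, 8, 3), (6, 2, 0), (6, 5, 2), (8, 5, 3), (10, 1, 0)]


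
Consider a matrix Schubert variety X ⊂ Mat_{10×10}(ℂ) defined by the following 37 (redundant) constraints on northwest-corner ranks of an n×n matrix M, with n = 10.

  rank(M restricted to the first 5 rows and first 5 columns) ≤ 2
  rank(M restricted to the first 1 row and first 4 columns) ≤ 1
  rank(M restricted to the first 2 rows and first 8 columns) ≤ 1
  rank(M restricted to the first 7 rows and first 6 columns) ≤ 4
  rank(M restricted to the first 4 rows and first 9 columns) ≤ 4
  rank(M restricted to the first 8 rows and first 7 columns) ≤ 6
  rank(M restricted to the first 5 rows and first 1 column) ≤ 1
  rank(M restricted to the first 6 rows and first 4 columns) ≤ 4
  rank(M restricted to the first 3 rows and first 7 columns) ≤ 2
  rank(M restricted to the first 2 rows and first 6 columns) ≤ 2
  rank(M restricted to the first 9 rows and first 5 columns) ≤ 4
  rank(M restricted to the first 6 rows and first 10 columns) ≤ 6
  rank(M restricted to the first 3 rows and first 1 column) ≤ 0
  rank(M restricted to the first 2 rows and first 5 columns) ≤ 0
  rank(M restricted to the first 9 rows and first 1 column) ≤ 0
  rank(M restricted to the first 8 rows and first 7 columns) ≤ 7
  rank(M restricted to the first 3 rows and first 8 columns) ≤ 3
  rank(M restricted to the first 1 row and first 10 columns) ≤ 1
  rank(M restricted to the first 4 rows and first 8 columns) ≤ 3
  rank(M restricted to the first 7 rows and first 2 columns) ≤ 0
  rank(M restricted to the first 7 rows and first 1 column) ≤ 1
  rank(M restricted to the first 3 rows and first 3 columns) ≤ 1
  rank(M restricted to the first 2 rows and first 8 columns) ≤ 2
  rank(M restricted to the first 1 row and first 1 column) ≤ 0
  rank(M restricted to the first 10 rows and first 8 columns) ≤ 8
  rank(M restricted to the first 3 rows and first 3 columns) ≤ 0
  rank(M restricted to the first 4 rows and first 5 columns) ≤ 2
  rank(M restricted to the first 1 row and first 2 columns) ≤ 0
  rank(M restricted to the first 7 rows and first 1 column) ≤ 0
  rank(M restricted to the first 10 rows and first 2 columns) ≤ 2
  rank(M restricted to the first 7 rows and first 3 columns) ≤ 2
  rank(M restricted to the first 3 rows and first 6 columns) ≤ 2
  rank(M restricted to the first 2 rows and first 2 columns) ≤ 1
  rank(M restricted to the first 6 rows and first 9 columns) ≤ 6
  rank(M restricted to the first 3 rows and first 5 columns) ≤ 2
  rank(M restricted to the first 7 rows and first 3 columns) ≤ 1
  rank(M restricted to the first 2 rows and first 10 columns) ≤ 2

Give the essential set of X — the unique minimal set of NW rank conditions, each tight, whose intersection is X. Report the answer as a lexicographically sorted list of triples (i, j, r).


Recovering R(i,j) via the rank-extension bound from the 37 conditions:

  row 1: 0 | 0 | 0 | 0 | 0 | 1 | 1 | 1 | 1 | 1
  row 2: 0 | 0 | 0 | 0 | 0 | 1 | 1 | 1 | 2 | 2
  row 3: 0 | 0 | 0 | 1 | 1 | 2 | 2 | 2 | 3 | 3
  row 4: 0 | 0 | 1 | 2 | 2 | 3 | 3 | 3 | 4 | 4
  row 5: 0 | 0 | 1 | 2 | 2 | 3 | 4 | 4 | 5 | 5
  row 6: 0 | 0 | 1 | 2 | 3 | 4 | 5 | 5 | 6 | 6
  row 7: 0 | 0 | 1 | 2 | 3 | 4 | 5 | 6 | 7 | 7
  row 8: 0 | 1 | 2 | 3 | 4 | 5 | 6 | 7 | 8 | 8
  row 9: 0 | 1 | 2 | 3 | 4 | 5 | 6 | 7 | 8 | 9
  row 10: 1 | 2 | 3 | 4 | 5 | 6 | 7 | 8 | 9 | 10

the unique w with this rank table is (6, 9, 4, 3, 7, 5, 8, 2, 10, 1).

6 SE-corners of the 26-cell Rothe diagram give Ess(w):

[(2, 5, 0), (2, 8, 1), (3, 3, 0), (5, 5, 2), (7, 2, 0), (9, 1, 0)]


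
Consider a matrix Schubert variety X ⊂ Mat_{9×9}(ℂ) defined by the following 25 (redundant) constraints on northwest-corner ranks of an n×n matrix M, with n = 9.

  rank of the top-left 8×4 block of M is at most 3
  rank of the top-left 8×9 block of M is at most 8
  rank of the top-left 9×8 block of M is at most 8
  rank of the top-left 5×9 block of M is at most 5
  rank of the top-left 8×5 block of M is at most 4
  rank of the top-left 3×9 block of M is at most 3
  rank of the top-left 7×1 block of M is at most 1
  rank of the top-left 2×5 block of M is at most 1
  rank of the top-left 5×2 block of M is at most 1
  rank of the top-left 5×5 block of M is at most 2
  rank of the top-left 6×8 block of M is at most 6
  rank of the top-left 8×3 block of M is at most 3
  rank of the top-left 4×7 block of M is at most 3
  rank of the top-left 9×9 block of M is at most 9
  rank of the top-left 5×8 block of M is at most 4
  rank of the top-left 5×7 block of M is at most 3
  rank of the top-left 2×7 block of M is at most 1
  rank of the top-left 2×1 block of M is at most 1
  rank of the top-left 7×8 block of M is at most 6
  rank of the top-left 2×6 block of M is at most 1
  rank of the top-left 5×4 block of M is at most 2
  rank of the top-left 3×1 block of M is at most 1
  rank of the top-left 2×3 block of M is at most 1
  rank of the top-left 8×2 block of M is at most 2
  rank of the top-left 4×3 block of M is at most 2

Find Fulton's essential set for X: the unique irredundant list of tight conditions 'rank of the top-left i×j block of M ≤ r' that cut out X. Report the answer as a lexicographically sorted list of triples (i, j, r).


The tightest implied rank at each (i,j), from the 25 conditions:

  R[1]: 1 | 1 | 1 | 1 | 1 | 1 | 1 | 1 | 1
  R[2]: 1 | 1 | 1 | 1 | 1 | 1 | 1 | 2 | 2
  R[3]: 1 | 1 | 2 | 2 | 2 | 2 | 2 | 3 | 3
  R[4]: 1 | 1 | 2 | 2 | 2 | 3 | 3 | 4 | 4
  R[5]: 1 | 1 | 2 | 2 | 2 | 3 | 3 | 4 | 5
  R[6]: 1 | 2 | 3 | 3 | 3 | 4 | 4 | 5 | 6
  R[7]: 1 | 2 | 3 | 3 | 4 | 5 | 5 | 6 | 7
  R[8]: 1 | 2 | 3 | 3 | 4 | 5 | 6 | 7 | 8
  R[9]: 1 | 2 | 3 | 4 | 5 | 6 | 7 | 8 | 9

so w = (1, 8, 3, 6, 9, 2, 5, 7, 4).

|D(w)|=16, |Ess(w)|=5:

[(2, 7, 1), (5, 2, 1), (5, 5, 2), (5, 7, 3), (8, 4, 3)]
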